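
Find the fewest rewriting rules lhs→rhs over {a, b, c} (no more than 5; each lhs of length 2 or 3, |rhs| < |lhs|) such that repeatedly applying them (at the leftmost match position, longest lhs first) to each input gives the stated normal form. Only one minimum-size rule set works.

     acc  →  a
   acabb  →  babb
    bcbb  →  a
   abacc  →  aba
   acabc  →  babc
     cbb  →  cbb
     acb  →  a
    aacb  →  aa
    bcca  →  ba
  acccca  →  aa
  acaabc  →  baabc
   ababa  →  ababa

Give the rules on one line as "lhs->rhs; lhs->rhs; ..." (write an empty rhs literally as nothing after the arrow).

  | acc => a
  | acabb => babb
  | bcbb => acb => a
  | abacc => aba

aca->ba; acb->a; bcb->ac; cc->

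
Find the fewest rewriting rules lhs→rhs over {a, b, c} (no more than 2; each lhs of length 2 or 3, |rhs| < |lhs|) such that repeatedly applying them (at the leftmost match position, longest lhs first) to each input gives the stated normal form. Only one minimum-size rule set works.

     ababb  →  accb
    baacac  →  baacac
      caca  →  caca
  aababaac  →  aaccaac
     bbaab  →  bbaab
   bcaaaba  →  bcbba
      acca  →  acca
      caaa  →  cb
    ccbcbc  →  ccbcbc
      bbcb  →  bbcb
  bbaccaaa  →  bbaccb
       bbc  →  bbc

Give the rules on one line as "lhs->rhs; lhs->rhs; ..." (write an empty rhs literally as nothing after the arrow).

aaa->b; bab->cc

  | ababb => accb
  | baacac
  | caca
  | aababaac => aaccaac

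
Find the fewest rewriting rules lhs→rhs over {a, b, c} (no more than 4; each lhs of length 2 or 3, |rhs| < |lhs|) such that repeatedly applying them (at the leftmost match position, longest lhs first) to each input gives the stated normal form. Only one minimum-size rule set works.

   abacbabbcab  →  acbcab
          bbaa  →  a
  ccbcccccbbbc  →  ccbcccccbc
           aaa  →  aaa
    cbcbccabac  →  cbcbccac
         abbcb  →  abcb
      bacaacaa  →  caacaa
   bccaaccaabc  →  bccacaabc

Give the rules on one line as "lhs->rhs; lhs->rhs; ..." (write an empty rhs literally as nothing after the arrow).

  | abacbabbcab => acbabbcab => acbbcab => acbcab
  | bbaa => baa => a
  | ccbcccccbbbc => ccbcccccbbc => ccbcccccbc
  | aaa

acc->c; ba->; bb->b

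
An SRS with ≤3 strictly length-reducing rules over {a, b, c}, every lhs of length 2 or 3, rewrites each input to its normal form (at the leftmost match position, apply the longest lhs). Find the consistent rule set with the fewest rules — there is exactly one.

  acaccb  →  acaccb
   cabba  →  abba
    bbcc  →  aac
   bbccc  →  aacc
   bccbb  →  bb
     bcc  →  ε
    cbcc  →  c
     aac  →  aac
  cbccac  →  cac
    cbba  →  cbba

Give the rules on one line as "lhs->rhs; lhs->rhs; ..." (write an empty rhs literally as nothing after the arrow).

  | acaccb
  | cabba => abba
  | bbcc => aac
  | bbccc => aacc

bbc->aa; bcc->; cab->ab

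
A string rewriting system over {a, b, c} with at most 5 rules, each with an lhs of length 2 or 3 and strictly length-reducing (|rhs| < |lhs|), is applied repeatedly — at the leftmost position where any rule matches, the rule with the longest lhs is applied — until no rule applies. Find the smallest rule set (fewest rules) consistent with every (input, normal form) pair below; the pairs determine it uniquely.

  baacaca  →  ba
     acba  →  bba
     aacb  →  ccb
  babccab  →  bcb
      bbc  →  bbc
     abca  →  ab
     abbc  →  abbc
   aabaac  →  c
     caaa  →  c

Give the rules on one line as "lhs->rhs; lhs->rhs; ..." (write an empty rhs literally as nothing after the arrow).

aa->c; ac->b; bcc->; ca->

  | baacaca => bccaca => aca => ba
  | acba => bba
  | aacb => ccb
  | babccab => baab => bcb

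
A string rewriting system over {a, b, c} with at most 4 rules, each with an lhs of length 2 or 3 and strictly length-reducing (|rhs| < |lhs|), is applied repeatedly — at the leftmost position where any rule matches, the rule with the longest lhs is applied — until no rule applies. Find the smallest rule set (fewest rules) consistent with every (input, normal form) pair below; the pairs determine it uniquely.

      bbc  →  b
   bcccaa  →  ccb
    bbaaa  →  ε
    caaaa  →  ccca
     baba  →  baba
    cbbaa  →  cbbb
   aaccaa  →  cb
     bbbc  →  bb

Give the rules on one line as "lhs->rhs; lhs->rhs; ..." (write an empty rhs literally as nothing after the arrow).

aa->b; aaa->cc; bc->

  | bbc => b
  | bcccaa => ccaa => ccb
  | bbaaa => bbcc => bc => ε
  | caaaa => ccca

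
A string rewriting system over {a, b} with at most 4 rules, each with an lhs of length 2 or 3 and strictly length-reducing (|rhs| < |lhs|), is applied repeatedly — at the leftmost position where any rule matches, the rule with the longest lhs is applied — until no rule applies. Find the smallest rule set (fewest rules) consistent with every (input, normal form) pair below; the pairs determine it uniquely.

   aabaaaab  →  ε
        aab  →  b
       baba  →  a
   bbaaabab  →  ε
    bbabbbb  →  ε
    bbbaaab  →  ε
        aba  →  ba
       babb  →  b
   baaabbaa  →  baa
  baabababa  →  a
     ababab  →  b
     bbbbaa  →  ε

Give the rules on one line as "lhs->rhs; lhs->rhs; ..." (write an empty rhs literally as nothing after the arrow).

ab->b; bab->; bb->; bba->bb

  | aabaaaab => abaaaab => baaaab => baaab => baab => bab => ε
  | aab => ab => b
  | baba => a
  | bbaaabab => bbaabab => bbabab => bbbab => bab => ε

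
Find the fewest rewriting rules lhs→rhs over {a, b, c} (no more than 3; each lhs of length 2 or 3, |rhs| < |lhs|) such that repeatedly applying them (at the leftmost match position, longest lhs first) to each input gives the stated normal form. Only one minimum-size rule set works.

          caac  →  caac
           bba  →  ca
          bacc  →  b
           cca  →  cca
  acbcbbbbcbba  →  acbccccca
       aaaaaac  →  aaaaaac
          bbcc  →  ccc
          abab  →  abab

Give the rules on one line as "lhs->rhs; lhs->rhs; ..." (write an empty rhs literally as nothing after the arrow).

acc->; bb->c

  | caac
  | bba => ca
  | bacc => b
  | cca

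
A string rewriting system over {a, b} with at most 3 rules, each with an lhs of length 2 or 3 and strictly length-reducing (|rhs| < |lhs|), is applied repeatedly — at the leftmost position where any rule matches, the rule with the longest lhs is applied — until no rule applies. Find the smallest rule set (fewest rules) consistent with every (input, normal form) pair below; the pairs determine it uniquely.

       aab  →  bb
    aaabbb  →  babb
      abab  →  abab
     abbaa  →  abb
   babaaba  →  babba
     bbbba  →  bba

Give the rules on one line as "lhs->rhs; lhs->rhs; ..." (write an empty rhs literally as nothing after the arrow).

aa->b; bbb->bb

  | aab => bb
  | aaabbb => babbb => babb
  | abab
  | abbaa => abbb => abb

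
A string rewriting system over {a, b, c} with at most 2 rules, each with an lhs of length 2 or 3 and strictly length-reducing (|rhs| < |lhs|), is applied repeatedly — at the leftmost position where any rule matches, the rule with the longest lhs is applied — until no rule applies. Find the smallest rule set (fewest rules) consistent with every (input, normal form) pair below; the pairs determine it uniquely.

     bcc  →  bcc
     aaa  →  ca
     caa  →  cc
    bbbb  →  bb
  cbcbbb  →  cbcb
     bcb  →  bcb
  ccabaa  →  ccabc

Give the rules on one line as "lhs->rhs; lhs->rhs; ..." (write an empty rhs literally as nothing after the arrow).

  | bcc
  | aaa => ca
  | caa => cc
  | bbbb => bb

aa->c; bbb->b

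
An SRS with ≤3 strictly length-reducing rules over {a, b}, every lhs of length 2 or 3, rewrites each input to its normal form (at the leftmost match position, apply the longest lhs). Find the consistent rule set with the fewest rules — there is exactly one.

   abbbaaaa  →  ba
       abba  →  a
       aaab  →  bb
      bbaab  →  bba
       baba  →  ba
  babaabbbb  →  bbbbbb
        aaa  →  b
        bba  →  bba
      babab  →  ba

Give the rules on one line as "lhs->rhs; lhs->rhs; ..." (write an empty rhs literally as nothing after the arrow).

aa->a; aaa->b; ab->a

  | abbbaaaa => abbaaaa => abaaaa => aaaaa => baa => ba
  | abba => aba => aa => a
  | aaab => bb
  | bbaab => bbab => bba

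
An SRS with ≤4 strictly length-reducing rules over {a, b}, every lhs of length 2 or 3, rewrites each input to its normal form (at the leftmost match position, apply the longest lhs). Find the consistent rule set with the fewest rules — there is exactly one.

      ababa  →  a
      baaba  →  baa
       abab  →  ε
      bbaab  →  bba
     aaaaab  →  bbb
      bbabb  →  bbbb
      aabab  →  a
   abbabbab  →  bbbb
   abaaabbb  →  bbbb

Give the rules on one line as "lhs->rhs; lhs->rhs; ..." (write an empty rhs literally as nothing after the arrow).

aaa->ba; ab->; bab->bb

  | ababa => aba => a
  | baaba => baa
  | abab => ab => ε
  | bbaab => bba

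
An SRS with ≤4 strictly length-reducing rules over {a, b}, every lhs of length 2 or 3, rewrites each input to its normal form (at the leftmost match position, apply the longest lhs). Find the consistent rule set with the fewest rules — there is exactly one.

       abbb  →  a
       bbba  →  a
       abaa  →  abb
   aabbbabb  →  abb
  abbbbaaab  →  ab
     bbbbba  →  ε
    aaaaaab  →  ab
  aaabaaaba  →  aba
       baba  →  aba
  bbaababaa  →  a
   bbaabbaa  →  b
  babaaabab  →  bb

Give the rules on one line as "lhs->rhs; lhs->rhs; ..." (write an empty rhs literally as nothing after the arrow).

aa->b; bab->ab; bba->; bbb->

  | abbb => a
  | bbba => a
  | abaa => abb
  | aabbbabb => bbbbabb => babb => abb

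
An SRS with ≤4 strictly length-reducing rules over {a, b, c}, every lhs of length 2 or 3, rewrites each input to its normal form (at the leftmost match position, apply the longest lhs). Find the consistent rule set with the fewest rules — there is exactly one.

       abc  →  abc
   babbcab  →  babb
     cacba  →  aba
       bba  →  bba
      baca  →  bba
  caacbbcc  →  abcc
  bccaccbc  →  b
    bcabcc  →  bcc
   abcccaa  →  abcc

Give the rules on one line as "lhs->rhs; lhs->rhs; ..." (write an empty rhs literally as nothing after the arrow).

  | abc
  | babbcab => babb
  | cacba => cbba => aba
  | bba

ac->b; bca->; caa->; cb->a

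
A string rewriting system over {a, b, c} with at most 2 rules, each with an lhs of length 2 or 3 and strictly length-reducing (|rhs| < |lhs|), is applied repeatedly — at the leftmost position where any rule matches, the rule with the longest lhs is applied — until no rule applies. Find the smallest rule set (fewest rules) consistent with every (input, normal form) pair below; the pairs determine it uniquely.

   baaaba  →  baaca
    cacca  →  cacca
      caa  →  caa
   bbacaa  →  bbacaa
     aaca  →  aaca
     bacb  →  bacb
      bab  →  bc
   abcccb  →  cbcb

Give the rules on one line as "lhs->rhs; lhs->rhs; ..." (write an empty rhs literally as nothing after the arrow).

  | baaaba => baaca
  | cacca
  | caa
  | bbacaa

ab->c; ccc->cb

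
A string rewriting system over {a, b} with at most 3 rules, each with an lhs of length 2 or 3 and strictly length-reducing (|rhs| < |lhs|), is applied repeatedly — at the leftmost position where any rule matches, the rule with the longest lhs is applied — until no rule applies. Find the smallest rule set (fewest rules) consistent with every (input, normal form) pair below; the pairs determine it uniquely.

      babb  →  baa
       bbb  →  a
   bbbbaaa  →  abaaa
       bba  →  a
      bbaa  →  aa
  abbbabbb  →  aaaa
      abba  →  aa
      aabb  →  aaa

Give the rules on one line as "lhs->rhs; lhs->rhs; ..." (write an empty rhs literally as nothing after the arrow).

  | babb => baa
  | bbb => a
  | bbbbaaa => abaaa
  | bba => a

bb->a; bba->a; bbb->a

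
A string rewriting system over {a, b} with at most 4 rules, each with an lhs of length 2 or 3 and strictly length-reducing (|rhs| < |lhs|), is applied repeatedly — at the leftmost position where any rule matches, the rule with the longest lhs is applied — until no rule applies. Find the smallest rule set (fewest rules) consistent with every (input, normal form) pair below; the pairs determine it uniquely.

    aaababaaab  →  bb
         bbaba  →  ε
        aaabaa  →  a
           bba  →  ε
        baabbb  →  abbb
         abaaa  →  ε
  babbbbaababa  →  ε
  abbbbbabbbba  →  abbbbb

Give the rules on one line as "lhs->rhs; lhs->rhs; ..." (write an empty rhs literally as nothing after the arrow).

aa->b; ba->; bba->

  | aaababaaab => bababaaab => babaaab => baaab => aab => bb
  | bbaba => ba => ε
  | aaabaa => babaa => baa => a
  | bba => ε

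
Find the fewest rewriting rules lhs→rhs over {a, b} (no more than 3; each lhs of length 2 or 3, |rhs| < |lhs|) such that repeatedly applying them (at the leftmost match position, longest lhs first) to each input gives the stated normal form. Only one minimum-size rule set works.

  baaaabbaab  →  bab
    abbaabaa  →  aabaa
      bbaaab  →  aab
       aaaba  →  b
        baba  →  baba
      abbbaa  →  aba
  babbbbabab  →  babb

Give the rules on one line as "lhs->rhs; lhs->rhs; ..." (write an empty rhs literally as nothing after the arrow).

  | baaaabbaab => bbbabbaab => bbbaab => bab
  | abbaabaa => aabaa
  | bbaaab => aab
  | aaaba => bbba => b

aaa->bb; bba->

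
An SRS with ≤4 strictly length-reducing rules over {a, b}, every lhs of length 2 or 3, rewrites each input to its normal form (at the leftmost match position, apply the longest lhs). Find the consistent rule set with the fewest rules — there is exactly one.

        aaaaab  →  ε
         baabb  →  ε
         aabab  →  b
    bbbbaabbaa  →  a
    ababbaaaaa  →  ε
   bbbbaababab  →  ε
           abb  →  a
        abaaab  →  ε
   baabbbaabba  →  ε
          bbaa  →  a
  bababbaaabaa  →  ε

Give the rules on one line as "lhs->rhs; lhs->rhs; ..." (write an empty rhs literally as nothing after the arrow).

aa->; ab->; abb->bb; bb->a

  | aaaaab => aaab => ab => ε
  | baabb => bbb => ab => ε
  | aabab => bab => b
  | bbbbaabbaa => abbaabbaa => bbaabbaa => aaabbaa => abbaa => bbaa => aaa => a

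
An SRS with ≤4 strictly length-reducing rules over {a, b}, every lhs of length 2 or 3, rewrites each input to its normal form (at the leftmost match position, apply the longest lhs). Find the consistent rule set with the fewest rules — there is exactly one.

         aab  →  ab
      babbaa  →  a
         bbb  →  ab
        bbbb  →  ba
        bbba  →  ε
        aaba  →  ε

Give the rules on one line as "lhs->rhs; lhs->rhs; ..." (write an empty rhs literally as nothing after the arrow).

  | aab => ab
  | babbaa => bbaaa => aaaa => aaa => aa => a
  | bbb => ab
  | bbbb => abb => ba

aa->a; aba->; abb->ba; bb->a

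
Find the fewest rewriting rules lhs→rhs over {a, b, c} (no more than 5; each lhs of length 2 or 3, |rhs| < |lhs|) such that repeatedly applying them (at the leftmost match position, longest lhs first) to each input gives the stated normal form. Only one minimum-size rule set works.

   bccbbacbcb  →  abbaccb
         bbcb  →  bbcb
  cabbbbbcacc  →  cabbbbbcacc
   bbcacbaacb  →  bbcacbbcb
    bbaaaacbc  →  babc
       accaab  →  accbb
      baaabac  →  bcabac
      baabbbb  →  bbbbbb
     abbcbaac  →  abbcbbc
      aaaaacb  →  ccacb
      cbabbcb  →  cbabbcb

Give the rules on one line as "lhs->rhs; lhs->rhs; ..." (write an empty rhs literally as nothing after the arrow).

aa->b; aaa->ca; bcc->a; cbc->cc

  | bccbbacbcb => abbacbcb => abbaccb
  | bbcb
  | cabbbbbcacc
  | bbcacbaacb => bbcacbbcb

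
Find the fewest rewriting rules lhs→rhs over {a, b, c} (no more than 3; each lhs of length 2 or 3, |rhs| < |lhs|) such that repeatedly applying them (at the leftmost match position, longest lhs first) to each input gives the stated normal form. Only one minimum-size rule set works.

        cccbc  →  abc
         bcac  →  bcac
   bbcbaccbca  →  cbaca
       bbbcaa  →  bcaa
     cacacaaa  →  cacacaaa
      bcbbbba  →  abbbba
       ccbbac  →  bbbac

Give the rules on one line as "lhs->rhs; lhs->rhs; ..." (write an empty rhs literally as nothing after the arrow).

  | cccbc => bcbc => abc
  | bcac
  | bbcbaccbca => cbaccbca => cbabbca => cbaca
  | bbbcaa => bcaa

bbc->c; bcb->ab; cc->b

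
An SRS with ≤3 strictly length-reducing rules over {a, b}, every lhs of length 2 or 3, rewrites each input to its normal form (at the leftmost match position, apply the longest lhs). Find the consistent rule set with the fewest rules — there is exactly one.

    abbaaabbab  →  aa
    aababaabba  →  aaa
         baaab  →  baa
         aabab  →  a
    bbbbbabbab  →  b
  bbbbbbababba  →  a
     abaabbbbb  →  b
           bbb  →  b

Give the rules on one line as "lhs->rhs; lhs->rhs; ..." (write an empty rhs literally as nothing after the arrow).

ab->; abb->; bb->

  | abbaaabbab => aaabbab => aaab => aa
  | aababaabba => aabaabba => aaabba => aaa
  | baaab => baa
  | aabab => aab => a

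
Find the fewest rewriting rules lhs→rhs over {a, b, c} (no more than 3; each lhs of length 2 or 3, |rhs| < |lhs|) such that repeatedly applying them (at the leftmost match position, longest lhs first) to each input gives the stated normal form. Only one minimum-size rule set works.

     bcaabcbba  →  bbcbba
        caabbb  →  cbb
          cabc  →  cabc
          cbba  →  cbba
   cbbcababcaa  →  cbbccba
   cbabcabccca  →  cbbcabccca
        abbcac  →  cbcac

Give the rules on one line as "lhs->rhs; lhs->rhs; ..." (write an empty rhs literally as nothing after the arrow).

  | bcaabcbba => babcbba => bbcbba
  | caabbb => abbb => cbb
  | cabc
  | cbba

abb->cb; bab->bb; caa->a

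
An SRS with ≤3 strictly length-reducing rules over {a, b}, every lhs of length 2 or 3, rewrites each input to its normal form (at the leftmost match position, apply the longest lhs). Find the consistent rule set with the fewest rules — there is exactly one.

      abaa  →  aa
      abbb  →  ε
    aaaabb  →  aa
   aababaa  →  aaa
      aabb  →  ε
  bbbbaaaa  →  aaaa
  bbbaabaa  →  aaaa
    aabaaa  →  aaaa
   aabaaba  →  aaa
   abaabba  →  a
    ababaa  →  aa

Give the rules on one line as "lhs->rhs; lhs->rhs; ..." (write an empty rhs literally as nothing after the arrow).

  | abaa => aa
  | abbb => bb => ε
  | aaaabb => aaab => aa
  | aababaa => aabaa => aaa

ab->; bb->; bbb->a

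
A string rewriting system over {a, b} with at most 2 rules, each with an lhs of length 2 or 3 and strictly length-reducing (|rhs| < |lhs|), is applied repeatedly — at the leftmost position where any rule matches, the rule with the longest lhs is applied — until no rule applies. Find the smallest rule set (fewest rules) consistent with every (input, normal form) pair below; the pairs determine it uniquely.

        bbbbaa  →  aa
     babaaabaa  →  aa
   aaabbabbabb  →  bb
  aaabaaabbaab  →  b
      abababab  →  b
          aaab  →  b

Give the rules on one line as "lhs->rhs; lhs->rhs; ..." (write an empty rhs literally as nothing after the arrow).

ab->b; ba->a

  | bbbbaa => bbbaa => bbaa => baa => aa
  | babaaabaa => abaaabaa => baaabaa => aaabaa => aabaa => abaa => baa => aa
  | aaabbabbabb => aabbabbabb => abbabbabb => bbabbabb => babbabb => abbabb => bbabb => babb => abb => bb
  | aaabaaabbaab => aabaaabbaab => abaaabbaab => baaabbaab => aaabbaab => aabbaab => abbaab => bbaab => baab => aab => ab => b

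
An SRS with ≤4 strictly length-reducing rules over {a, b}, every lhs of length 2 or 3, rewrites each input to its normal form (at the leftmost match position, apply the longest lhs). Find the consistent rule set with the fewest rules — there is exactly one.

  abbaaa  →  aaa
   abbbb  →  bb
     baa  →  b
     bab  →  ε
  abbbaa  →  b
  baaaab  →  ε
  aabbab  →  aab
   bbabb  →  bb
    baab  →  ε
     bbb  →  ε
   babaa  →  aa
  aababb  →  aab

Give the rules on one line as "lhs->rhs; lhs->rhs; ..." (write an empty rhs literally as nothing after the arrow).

  | abbaaa => aaa
  | abbbb => bb
  | baa => ba => b
  | bab => ε

abb->; ba->b; bab->; bbb->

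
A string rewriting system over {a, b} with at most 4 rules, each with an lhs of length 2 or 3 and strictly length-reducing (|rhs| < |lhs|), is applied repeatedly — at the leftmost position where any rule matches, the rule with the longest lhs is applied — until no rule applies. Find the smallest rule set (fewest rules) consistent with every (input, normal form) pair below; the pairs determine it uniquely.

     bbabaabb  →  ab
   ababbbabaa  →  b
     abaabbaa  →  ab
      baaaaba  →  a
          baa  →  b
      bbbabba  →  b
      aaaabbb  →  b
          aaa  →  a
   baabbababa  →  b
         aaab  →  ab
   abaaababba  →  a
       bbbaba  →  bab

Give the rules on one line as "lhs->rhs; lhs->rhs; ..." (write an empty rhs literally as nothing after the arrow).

  | bbabaabb => abaabb => ababb => abbb => ab
  | ababbbabaa => abbbbabaa => abbabaa => aabaa => baa => b
  | abaabbaa => ababbaa => abbbaa => abaa => aba => ab
  | baaaaba => baaba => bba => a

aa->; aba->ab; bb->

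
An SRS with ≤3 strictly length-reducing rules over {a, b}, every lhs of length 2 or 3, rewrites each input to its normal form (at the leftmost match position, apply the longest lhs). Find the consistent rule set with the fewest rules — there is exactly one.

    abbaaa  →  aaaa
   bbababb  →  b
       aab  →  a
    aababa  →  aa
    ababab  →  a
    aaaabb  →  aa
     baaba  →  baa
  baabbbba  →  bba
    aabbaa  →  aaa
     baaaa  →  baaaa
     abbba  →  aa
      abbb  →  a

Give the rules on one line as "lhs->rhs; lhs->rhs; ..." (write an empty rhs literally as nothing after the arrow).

aab->a; ab->a; bab->

  | abbaaa => abaaa => aaaa
  | bbababb => babb => b
  | aab => a
  | aababa => aaba => aa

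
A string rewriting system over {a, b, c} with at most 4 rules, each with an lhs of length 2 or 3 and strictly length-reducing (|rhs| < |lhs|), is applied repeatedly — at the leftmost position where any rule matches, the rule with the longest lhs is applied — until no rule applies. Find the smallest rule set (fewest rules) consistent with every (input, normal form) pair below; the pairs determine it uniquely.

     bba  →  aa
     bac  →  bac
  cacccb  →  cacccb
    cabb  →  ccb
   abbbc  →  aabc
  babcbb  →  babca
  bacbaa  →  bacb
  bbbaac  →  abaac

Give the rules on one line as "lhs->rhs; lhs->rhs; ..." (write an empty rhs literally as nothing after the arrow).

  | bba => aa
  | bac
  | cacccb
  | cabb => ccb

bb->a; cab->cc; cba->cb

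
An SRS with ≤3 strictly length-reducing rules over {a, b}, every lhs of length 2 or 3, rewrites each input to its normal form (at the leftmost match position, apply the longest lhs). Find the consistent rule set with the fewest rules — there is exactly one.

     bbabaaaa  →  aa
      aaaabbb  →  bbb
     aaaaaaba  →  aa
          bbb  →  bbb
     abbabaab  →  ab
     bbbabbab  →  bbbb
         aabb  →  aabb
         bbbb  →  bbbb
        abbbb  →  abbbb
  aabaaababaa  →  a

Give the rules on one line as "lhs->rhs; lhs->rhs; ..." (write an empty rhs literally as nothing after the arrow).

  | bbabaaaa => bbaaaa => baaa => aa
  | aaaabbb => babbb => bbb
  | aaaaaaba => baaaba => aaba => aa
  | bbb

aaa->b; ba->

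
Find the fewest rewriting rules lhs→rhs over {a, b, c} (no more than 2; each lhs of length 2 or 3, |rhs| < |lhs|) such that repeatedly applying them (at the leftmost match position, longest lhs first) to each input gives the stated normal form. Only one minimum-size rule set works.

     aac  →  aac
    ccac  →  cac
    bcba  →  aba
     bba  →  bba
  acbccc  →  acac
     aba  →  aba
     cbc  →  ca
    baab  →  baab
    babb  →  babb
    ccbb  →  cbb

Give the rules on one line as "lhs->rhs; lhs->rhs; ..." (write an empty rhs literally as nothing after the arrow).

bc->a; cc->c

  | aac
  | ccac => cac
  | bcba => aba
  | bba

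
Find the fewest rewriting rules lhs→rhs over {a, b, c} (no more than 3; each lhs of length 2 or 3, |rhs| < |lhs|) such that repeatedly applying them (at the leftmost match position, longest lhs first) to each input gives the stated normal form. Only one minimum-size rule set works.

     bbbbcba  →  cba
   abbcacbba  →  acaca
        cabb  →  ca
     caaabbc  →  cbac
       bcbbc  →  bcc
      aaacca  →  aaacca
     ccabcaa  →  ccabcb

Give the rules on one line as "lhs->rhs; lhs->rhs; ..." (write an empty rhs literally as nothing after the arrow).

  | bbbbcba => bbcba => cba
  | abbcacbba => acacbba => acaca
  | cabb => ca
  | caaabbc => cbabbc => cbac

bb->; caa->cb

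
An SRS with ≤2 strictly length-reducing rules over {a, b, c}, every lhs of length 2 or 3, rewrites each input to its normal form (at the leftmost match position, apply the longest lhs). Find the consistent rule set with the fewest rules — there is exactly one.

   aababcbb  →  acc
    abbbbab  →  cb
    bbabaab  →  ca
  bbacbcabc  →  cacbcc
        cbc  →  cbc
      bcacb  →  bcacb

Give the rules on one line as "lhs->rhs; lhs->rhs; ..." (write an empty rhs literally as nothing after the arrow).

ab->; bb->c

  | aababcbb => aabcbb => acbb => acc
  | abbbbab => bbbab => cbab => cb
  | bbabaab => cabaab => caab => ca
  | bbacbcabc => cacbcabc => cacbcc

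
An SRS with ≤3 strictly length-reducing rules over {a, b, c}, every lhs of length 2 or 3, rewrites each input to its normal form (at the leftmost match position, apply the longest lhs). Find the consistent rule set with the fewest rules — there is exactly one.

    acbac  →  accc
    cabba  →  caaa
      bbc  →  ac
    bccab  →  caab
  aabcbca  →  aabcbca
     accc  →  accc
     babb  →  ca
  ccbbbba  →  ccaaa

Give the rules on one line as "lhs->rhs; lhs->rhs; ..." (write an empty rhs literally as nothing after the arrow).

  | acbac => accc
  | cabba => caaa
  | bbc => ac
  | bccab => caab

ba->c; bb->a; bcc->ca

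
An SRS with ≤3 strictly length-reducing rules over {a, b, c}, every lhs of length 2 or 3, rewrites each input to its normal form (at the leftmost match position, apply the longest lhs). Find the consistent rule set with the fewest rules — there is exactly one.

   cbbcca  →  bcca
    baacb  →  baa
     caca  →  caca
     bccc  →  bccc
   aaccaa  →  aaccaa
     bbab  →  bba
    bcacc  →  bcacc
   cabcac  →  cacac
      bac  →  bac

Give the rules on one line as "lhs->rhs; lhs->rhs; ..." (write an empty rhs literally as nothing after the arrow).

  | cbbcca => bcca
  | baacb => baa
  | caca
  | bccc

ab->a; cb->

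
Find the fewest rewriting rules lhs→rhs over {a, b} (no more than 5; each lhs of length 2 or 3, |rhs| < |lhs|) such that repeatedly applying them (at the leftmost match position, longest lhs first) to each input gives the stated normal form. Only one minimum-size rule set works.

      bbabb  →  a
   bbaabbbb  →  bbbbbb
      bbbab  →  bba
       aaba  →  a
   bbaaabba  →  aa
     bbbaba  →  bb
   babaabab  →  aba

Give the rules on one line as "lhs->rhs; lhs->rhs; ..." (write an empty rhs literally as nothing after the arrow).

  | bbabb => bab => a
  | bbaabbbb => bbbbbb
  | bbbab => bba
  | aaba => a

aaa->ab; aab->; baa->b; bab->a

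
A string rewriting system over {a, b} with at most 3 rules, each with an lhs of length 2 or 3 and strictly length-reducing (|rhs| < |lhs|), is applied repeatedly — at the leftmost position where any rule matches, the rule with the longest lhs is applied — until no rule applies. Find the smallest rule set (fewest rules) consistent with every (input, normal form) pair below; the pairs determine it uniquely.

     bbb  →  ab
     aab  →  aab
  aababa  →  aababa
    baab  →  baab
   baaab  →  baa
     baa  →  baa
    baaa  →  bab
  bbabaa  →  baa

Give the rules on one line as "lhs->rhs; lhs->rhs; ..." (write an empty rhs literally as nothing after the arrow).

  | bbb => ab
  | aab
  | aababa
  | baab

aaa->ab; bb->a; bba->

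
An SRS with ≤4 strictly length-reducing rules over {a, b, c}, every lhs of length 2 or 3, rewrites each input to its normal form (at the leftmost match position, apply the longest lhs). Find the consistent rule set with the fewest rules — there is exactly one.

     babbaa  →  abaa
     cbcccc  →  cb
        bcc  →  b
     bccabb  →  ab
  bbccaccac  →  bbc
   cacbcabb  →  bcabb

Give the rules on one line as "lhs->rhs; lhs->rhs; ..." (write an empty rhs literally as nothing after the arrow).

ac->c; bab->a; cc->

  | babbaa => abaa
  | cbcccc => cbcc => cb
  | bcc => b
  | bccabb => babb => ab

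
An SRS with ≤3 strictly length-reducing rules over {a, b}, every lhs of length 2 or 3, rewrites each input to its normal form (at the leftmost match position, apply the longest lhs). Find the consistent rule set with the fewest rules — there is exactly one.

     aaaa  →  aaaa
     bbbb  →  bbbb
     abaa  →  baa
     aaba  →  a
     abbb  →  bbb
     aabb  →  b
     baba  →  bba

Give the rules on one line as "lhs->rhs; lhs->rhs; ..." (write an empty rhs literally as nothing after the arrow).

  | aaaa
  | bbbb
  | abaa => baa
  | aaba => a

aab->; ab->b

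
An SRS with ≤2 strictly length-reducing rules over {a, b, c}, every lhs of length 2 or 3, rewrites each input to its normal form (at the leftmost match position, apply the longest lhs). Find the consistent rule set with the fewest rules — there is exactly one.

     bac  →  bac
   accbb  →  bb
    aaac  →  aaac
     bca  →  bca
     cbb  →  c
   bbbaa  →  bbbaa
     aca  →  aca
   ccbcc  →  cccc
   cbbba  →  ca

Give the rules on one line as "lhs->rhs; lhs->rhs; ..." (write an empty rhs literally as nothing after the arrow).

acc->; cb->c

  | bac
  | accbb => bb
  | aaac
  | bca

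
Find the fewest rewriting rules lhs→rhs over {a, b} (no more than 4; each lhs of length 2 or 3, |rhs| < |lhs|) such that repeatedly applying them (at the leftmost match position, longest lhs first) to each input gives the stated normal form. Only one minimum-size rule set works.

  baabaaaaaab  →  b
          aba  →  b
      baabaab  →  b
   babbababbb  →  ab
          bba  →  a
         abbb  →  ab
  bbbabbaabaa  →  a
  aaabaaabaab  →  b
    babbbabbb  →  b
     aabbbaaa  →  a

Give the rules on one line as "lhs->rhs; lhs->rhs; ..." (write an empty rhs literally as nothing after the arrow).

  | baabaaaaaab => aabaaaaaab => bbaaaaaab => baaaaaab => aaaaaab => baaaab => aaaab => baab => aab => bb => b
  | aba => aa => b
  | baabaab => aabaab => bbaab => baab => aab => bb => b
  | babbababbb => abbababbb => abababbb => aababbb => bbabbb => babbb => abbb => abb => ab

aa->b; ba->a; bb->b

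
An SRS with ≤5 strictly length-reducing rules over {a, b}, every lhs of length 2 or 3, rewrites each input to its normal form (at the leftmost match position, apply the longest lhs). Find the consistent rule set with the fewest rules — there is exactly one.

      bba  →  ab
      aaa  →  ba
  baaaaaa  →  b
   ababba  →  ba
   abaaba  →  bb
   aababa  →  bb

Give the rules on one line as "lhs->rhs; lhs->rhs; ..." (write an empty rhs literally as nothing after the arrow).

aa->b; baa->b; bab->aa; bba->ab

  | bba => ab
  | aaa => ba
  | baaaaaa => baaaa => baa => b
  | ababba => aaaba => baba => aaa => ba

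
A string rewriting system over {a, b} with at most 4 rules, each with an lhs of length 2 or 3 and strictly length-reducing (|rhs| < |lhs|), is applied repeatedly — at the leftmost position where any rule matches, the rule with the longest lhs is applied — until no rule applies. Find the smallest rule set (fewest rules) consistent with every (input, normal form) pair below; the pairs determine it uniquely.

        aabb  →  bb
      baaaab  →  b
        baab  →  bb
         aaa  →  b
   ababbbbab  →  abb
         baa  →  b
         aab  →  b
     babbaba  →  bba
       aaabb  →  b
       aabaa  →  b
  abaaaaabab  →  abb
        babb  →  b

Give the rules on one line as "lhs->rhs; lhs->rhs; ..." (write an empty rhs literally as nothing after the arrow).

  | aabb => bb
  | baaaab => bbab => bbb => b
  | baab => bb
  | aaa => b

aa->; aaa->b; bab->bb; bbb->b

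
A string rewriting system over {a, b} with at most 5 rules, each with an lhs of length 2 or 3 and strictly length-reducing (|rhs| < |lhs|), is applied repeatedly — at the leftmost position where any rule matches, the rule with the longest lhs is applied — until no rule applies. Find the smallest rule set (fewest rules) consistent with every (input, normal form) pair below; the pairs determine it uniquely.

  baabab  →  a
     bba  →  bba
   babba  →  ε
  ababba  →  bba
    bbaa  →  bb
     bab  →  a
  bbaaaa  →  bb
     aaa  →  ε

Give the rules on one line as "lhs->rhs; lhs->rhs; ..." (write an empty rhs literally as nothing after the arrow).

  | baabab => bbab => bab => ab => a
  | bba
  | babba => abba => aba => aa => ε
  | ababba => aabba => bba

aa->; aaa->aa; ab->a; bab->ab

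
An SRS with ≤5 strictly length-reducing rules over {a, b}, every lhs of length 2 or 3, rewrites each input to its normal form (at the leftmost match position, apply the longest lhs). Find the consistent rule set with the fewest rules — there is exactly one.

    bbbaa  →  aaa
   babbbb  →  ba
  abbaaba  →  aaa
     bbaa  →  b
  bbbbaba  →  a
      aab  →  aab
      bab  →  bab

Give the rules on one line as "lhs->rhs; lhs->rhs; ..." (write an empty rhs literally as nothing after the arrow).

aba->a; abb->a; baa->; bbb->a

  | bbbaa => aaa
  | babbbb => babb => ba
  | abbaaba => aaaba => aaa
  | bbaa => b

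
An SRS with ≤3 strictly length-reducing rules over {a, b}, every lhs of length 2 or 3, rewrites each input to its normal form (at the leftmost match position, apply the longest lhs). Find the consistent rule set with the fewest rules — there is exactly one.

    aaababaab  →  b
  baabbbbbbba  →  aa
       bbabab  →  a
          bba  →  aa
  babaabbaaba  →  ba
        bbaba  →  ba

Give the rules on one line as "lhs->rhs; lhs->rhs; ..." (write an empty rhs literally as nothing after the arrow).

ab->b; bb->a

  | aaababaab => aababaab => ababaab => babaab => bbaab => aaab => aab => ab => b
  | baabbbbbbba => babbbbbbba => bbbbbbbba => abbbbbba => bbbbbba => abbbba => bbbba => abba => bba => aa
  | bbabab => aabab => abab => bab => bb => a
  | bba => aa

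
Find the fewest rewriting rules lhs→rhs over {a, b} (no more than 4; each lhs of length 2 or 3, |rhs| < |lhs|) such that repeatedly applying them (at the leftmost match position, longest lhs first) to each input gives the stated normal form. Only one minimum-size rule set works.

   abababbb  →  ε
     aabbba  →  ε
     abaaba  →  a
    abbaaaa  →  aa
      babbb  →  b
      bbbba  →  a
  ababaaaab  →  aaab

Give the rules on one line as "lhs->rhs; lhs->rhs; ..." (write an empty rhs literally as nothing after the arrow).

abb->b; ba->; baa->; bb->

  | abababbb => ababbb => abbb => bb => ε
  | aabbba => abba => ba => ε
  | abaaba => aba => a
  | abbaaaa => baaaa => aa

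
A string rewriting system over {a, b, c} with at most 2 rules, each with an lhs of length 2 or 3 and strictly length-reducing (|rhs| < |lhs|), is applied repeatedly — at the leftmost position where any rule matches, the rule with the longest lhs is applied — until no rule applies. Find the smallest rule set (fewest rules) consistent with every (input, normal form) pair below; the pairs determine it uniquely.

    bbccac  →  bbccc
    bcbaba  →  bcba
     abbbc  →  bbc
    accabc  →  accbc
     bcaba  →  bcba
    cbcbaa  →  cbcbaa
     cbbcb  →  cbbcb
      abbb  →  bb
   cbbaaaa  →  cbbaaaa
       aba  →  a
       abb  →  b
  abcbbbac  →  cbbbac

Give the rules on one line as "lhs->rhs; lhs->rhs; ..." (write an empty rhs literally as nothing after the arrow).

  | bbccac => bbccc
  | bcbaba => bcba
  | abbbc => bbc
  | accabc => accbc

ab->; ca->c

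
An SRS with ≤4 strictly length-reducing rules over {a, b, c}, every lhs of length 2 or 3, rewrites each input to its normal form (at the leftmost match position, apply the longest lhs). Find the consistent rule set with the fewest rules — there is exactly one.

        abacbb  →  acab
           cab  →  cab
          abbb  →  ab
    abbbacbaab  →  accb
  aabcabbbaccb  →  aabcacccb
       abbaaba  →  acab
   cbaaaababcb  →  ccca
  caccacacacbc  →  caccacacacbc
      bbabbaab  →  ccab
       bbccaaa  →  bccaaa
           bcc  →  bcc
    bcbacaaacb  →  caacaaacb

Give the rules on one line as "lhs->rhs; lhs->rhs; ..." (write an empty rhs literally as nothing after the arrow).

ba->b; bb->b; bba->c; bcb->ca

  | abacbb => abcbb => acab
  | cab
  | abbb => abb => ab
  | abbbacbaab => abbacbaab => accbaab => accbab => accbb => accb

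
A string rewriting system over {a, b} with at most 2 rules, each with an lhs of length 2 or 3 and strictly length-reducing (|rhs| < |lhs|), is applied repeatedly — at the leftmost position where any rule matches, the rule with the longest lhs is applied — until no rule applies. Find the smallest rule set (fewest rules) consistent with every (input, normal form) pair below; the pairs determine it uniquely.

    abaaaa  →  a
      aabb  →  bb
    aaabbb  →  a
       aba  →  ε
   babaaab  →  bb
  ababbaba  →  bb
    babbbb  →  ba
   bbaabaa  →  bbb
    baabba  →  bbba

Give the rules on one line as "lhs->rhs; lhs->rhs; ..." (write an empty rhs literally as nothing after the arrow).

aa->; ab->a

  | abaaaa => aaaaa => aaa => a
  | aabb => bb
  | aaabbb => abbb => abb => ab => a
  | aba => aa => ε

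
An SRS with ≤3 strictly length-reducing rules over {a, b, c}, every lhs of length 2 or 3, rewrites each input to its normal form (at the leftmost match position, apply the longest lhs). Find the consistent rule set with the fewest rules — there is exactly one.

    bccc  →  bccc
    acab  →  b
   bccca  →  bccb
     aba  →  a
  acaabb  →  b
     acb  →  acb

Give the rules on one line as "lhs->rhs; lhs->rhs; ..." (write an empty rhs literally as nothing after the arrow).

ab->; ca->b

  | bccc
  | acab => abb => b
  | bccca => bccb
  | aba => a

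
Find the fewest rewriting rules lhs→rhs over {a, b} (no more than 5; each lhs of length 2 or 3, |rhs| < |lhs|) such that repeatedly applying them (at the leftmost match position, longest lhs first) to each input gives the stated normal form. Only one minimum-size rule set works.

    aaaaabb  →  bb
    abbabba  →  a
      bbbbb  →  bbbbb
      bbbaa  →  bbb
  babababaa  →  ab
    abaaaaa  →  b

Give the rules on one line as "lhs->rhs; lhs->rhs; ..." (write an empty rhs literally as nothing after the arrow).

  | aaaaabb => baaabb => babb => abb => bb
  | abbabba => bbabba => babba => abba => bba => ba => a
  | bbbbb
  | bbbaa => bbb

aa->b; abb->bb; ba->a; baa->b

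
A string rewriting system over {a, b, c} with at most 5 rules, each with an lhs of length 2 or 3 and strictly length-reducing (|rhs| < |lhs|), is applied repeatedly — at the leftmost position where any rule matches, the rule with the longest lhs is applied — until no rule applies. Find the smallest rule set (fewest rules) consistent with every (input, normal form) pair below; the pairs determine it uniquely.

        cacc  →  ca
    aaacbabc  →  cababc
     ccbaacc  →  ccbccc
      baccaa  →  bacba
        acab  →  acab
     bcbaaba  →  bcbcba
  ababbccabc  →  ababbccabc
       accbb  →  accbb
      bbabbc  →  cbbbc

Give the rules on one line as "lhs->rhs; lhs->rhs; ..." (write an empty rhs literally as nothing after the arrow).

aa->c; bba->cb; caa->ba; cac->ca

  | cacc => cac => ca
  | aaacbabc => cacbabc => cababc
  | ccbaacc => ccbccc
  | baccaa => bacba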